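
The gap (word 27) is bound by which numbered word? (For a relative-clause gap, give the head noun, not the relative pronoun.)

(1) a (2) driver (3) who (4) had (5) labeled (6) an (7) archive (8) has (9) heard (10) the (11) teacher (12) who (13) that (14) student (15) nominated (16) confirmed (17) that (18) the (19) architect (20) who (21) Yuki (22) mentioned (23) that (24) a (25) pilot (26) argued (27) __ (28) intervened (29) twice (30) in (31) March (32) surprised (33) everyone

19

The gap at 27 is the subject of "intervened", inside a relative clause.
The relative pronoun is "who" (word 20); it is bound by the head noun immediately before it.
Its filler is the head noun "architect", at word 19.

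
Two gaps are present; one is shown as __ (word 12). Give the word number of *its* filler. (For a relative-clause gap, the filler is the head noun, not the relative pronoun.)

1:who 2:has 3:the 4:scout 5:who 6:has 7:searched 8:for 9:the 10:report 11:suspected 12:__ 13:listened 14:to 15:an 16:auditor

1

The marked gap is the subject of "listened".
Its filler is the fronted wh-phrase "who", at word 1.
(The other dependency links word 4 to a gap after word 5.)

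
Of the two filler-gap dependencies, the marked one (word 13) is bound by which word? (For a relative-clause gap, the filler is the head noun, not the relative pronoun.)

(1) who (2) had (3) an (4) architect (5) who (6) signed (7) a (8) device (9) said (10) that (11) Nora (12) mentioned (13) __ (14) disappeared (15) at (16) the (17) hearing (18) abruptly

The marked gap is the subject of "disappeared".
Its filler is the fronted wh-phrase "who", at word 1.
(The other dependency links word 4 to a gap after word 5.)

1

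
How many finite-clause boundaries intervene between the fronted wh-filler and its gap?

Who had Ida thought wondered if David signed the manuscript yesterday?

"who" is extracted from the subject of "wondered".
Boundaries crossed, outermost first: [Ø] — 1 in total.

1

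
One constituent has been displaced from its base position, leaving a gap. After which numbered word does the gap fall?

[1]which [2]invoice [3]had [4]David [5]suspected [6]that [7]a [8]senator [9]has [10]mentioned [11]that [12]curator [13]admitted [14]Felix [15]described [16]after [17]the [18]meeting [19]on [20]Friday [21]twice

The displaced element is "which invoice" (word 2).
It is linked across 3 clause boundaries (that → Ø → Ø).
It functions as the direct object of "described", so the gap sits immediately after word 15 ("described").
Base order: David had suspected that a senator has mentioned that curator admitted Felix described which invoice after the meeting on Friday twice.

15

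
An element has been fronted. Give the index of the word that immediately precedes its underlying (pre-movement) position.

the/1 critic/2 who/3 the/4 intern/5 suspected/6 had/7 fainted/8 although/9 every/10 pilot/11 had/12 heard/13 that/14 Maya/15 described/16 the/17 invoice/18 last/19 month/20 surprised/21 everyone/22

6

The displaced element is "the critic" (word 2).
It is linked across 1 clause boundary (Ø).
It functions as the subject of "fainted", so the gap sits immediately after word 6 ("suspected").
Base order: The intern suspected the critic had fainted although every pilot had heard that Maya described the invoice last month.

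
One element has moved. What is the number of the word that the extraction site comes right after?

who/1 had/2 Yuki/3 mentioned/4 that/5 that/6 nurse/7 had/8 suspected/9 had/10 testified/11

9

The displaced element is "who" (word 1).
It is linked across 2 clause boundaries (that → Ø).
It functions as the subject of "testified", so the gap sits immediately after word 9 ("suspected").
Base order: Yuki had mentioned that that nurse had suspected who had testified.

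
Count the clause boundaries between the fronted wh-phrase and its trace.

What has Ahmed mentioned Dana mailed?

1

"what" is extracted from the object of "mailed".
Boundaries crossed, outermost first: [Ø] — 1 in total.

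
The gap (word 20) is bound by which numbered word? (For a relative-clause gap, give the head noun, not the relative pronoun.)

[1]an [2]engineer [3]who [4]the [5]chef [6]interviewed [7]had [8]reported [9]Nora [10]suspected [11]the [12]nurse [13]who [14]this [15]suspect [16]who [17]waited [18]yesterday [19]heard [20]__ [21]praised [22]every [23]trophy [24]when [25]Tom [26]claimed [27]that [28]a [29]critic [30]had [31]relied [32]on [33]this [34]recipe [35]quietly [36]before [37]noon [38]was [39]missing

The gap at 20 is the subject of "praised", inside a relative clause.
The relative pronoun is "who" (word 13); it is bound by the head noun immediately before it.
Its filler is the head noun "nurse", at word 12.

12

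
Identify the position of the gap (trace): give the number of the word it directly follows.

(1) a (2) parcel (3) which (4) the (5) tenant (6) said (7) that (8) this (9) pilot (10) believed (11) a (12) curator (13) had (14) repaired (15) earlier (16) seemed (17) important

The displaced element is "a parcel" (word 2).
It is linked across 2 clause boundaries (that → Ø).
It functions as the direct object of "repaired", so the gap sits immediately after word 14 ("repaired").
Base order: The tenant said that this pilot believed a curator had repaired a parcel earlier.

14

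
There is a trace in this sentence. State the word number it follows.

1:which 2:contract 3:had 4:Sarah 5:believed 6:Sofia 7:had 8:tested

8

The displaced element is "which contract" (word 2).
It is linked across 1 clause boundary (Ø).
It functions as the direct object of "tested", so the gap sits immediately after word 8 ("tested").
Base order: Sarah had believed Sofia had tested which contract.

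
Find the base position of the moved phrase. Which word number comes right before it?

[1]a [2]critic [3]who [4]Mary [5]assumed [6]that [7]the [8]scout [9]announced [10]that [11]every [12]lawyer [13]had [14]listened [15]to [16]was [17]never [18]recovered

The displaced element is "a critic" (word 2).
It is linked across 2 clause boundaries (that → that).
It functions as the object of the preposition "to" of "listened", so the gap sits immediately after word 15 ("to").
Base order: Mary assumed that the scout announced that every lawyer had listened to a critic.

15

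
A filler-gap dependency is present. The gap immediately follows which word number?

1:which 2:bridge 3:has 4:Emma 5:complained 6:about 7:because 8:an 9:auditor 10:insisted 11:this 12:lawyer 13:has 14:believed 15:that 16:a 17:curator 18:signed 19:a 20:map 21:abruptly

6

The displaced element is "which bridge" (word 2).
It functions as the object of the preposition "about" of "complained", so the gap sits immediately after word 6 ("about").
Base order: Emma has complained about which bridge because an auditor insisted this lawyer has believed that a curator signed a map abruptly.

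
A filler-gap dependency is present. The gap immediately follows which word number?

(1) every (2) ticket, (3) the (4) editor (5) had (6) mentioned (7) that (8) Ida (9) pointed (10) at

The displaced element is "every ticket" (word 2).
It is linked across 1 clause boundary (that).
It functions as the object of the preposition "at" of "pointed", so the gap sits immediately after word 10 ("at").
Base order: The editor had mentioned that Ida pointed at every ticket.

10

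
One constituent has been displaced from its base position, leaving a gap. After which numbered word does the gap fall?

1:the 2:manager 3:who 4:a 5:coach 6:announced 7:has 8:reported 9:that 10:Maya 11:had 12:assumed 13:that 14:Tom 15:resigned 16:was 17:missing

The displaced element is "the manager" (word 2).
It is linked across 1 clause boundary (Ø).
It functions as the subject of "reported", so the gap sits immediately after word 6 ("announced").
Base order: A coach announced that the manager has reported that Maya had assumed that Tom resigned.

6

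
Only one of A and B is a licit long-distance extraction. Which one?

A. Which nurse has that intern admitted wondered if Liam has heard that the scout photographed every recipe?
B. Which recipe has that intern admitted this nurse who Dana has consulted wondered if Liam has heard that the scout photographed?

In B, the wh-phrase is extracted from inside a wh-island (introduced by "if"), which blocks movement.
In A, the extraction path crosses only that-complement boundaries, which are transparent.
So A is grammatical.

A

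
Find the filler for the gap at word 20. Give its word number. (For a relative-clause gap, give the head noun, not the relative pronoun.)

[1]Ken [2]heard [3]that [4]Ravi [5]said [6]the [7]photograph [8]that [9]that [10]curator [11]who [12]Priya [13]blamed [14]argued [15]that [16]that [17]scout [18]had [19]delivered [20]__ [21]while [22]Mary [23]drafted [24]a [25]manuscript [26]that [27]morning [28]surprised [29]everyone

The gap at 20 is the object of "delivered", inside a relative clause.
The relative pronoun is "that" (word 8); it is bound by the head noun immediately before it.
Its filler is the head noun "photograph", at word 7.

7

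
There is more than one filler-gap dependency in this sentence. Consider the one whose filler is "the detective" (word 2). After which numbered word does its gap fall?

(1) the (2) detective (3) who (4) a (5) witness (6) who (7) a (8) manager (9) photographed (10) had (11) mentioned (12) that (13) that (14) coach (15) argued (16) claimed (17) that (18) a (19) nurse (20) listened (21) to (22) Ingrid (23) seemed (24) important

The displaced element is "the detective" (word 2).
It is linked across 2 clause boundaries (that → Ø).
It functions as the subject of "claimed", so the gap sits immediately after word 15 ("argued").
Base order: A witness who a manager photographed had mentioned that that coach argued the detective claimed that a nurse listened to Ingrid.

15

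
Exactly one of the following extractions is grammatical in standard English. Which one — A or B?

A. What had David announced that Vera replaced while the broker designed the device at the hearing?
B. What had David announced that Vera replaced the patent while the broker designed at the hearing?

A

In B, the wh-phrase is extracted from inside an adjunct island (introduced by "while"), which blocks movement.
In A, the extraction path crosses only that-complement boundaries, which are transparent.
So A is grammatical.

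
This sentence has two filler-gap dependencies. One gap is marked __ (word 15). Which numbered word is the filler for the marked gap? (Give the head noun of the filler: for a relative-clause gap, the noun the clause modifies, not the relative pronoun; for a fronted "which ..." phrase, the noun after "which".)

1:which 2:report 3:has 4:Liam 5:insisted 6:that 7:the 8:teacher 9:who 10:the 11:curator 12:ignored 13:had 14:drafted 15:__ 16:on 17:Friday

2

The marked gap is the direct object of "drafted".
Its filler is the fronted wh-phrase "which report", at word 2.
(The other dependency links word 8 to a gap after word 12.)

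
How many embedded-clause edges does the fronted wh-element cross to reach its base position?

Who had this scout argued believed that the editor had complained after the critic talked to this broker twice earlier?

1

"who" is extracted from the subject of "believed".
Boundaries crossed, outermost first: [Ø] — 1 in total.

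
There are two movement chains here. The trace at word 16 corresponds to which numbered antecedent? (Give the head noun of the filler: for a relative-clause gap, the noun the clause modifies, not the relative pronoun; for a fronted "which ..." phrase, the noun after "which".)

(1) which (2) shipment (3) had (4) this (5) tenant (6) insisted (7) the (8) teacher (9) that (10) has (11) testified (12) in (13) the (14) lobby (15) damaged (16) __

2

The marked gap is the direct object of "damaged".
Its filler is the fronted wh-phrase "which shipment", at word 2.
(The other dependency links word 8 to a gap after word 9.)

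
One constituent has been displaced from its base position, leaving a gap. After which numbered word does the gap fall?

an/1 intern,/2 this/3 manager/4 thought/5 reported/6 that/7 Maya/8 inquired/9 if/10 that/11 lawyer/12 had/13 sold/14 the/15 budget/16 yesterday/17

The displaced element is "an intern" (word 2).
It is linked across 1 clause boundary (Ø).
It functions as the subject of "reported", so the gap sits immediately after word 5 ("thought").
Base order: This manager thought that an intern reported that Maya inquired if that lawyer had sold the budget yesterday.

5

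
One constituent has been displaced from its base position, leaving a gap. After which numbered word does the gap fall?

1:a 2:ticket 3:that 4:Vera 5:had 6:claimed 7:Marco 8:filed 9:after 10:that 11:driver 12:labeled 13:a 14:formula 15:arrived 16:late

8

The displaced element is "a ticket" (word 2).
It is linked across 1 clause boundary (Ø).
It functions as the direct object of "filed", so the gap sits immediately after word 8 ("filed").
Base order: Vera had claimed Marco filed a ticket after that driver labeled a formula.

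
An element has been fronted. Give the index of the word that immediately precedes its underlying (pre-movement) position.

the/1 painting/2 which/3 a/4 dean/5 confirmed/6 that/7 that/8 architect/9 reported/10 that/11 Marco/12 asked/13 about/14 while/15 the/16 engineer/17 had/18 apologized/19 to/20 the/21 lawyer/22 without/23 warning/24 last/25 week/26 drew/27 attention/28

The displaced element is "the painting" (word 2).
It is linked across 2 clause boundaries (that → that).
It functions as the object of the preposition "about" of "asked", so the gap sits immediately after word 14 ("about").
Base order: A dean confirmed that that architect reported that Marco asked about the painting while the engineer had apologized to the lawyer without warning last week.

14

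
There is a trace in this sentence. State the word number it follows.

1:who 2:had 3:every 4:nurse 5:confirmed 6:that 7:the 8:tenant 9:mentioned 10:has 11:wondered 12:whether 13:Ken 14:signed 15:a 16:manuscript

The displaced element is "who" (word 1).
It is linked across 2 clause boundaries (that → Ø).
It functions as the subject of "wondered", so the gap sits immediately after word 9 ("mentioned").
Base order: Every nurse had confirmed that the tenant mentioned that who has wondered whether Ken signed a manuscript.

9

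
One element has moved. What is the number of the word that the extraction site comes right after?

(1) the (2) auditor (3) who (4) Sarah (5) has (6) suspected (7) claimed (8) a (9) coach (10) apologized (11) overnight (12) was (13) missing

The displaced element is "the auditor" (word 2).
It is linked across 1 clause boundary (Ø).
It functions as the subject of "claimed", so the gap sits immediately after word 6 ("suspected").
Base order: Sarah has suspected that the auditor claimed a coach apologized overnight.

6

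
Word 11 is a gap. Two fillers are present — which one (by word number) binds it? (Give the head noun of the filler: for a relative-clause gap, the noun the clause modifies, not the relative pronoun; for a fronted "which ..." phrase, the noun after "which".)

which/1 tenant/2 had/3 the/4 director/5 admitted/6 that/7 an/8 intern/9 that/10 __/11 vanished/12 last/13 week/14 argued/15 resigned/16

9

The marked gap is inside the relative clause, the subject of "vanished".
Its filler is the head noun "intern" (via "that"), at word 9.
(The other dependency links word 2 to a gap after word 15.)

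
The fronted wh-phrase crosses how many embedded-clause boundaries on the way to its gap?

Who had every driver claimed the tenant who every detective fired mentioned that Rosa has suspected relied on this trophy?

3

"who" is extracted from the subject of "relied".
Boundaries crossed, outermost first: [Ø], [that], [Ø] — 3 in total.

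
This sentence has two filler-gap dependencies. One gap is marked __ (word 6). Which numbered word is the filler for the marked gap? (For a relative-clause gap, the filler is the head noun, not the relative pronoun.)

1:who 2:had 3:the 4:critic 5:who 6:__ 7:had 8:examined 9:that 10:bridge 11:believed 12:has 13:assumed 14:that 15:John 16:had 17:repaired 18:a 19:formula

4

The marked gap is inside the relative clause, the subject of "examined".
Its filler is the head noun "critic" (via "who"), at word 4.
(The other dependency links word 1 to a gap after word 11.)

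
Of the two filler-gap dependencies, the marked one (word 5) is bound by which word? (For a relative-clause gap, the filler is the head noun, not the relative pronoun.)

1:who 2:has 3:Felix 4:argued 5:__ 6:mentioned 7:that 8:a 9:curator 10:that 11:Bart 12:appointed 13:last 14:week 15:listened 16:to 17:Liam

The marked gap is the subject of "mentioned".
Its filler is the fronted wh-phrase "who", at word 1.
(The other dependency links word 9 to a gap after word 12.)

1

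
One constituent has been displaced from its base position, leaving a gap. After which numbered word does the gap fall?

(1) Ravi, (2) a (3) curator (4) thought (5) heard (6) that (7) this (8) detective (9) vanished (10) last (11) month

4

The displaced element is "Ravi" (word 1).
It is linked across 1 clause boundary (Ø).
It functions as the subject of "heard", so the gap sits immediately after word 4 ("thought").
Base order: A curator thought that Ravi heard that this detective vanished last month.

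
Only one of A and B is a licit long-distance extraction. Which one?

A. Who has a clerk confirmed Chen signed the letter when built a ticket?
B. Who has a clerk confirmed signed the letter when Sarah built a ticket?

B

In A, the wh-phrase is extracted from inside an adjunct island (introduced by "when"), which blocks movement.
In B, the extraction path crosses only that-complement boundaries, which are transparent.
So B is grammatical.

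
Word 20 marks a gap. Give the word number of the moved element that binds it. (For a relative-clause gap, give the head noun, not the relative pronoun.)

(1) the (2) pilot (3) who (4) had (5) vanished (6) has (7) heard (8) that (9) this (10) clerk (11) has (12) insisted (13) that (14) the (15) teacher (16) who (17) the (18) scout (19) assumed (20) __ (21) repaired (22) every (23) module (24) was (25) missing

The gap at 20 is the subject of "repaired", inside a relative clause.
The relative pronoun is "who" (word 16); it is bound by the head noun immediately before it.
Its filler is the head noun "teacher", at word 15.

15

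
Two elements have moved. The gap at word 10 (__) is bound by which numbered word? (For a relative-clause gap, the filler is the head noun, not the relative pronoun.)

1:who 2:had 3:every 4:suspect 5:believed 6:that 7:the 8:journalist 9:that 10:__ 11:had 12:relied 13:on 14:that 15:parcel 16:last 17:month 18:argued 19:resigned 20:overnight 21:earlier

8

The marked gap is inside the relative clause, the subject of "relied".
Its filler is the head noun "journalist" (via "that"), at word 8.
(The other dependency links word 1 to a gap after word 18.)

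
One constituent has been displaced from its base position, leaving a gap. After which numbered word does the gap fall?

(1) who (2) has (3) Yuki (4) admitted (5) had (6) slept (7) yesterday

The displaced element is "who" (word 1).
It is linked across 1 clause boundary (Ø).
It functions as the subject of "slept", so the gap sits immediately after word 4 ("admitted").
Base order: Yuki has admitted who had slept yesterday.

4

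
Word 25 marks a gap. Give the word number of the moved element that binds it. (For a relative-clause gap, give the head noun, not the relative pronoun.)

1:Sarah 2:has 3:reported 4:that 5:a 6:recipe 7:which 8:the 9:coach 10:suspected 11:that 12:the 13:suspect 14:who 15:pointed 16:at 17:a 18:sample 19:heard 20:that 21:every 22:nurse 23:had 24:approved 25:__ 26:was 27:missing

6

The gap at 25 is the object of "approved", inside a relative clause.
The relative pronoun is "which" (word 7); it is bound by the head noun immediately before it.
Its filler is the head noun "recipe", at word 6.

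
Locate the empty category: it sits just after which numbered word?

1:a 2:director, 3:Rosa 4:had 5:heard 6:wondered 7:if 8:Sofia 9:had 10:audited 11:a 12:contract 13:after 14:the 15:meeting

The displaced element is "a director" (word 2).
It is linked across 1 clause boundary (Ø).
It functions as the subject of "wondered", so the gap sits immediately after word 5 ("heard").
Base order: Rosa had heard that a director wondered if Sofia had audited a contract after the meeting.

5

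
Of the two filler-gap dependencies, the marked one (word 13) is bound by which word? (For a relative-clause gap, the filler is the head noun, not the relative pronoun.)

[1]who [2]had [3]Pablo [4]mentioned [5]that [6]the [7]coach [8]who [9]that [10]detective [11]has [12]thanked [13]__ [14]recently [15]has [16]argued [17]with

The marked gap is inside the relative clause, the direct object of "thanked".
Its filler is the head noun "coach" (via "who"), at word 7.
(The other dependency links word 1 to a gap after word 17.)

7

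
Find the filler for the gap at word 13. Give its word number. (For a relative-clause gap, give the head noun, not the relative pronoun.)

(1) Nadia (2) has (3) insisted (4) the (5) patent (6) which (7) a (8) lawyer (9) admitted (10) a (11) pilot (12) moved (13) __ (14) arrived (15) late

5

The gap at 13 is the object of "moved", inside a relative clause.
The relative pronoun is "which" (word 6); it is bound by the head noun immediately before it.
Its filler is the head noun "patent", at word 5.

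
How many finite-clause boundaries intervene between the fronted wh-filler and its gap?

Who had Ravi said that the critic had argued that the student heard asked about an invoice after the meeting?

3

"who" is extracted from the subject of "asked".
Boundaries crossed, outermost first: [that], [that], [Ø] — 3 in total.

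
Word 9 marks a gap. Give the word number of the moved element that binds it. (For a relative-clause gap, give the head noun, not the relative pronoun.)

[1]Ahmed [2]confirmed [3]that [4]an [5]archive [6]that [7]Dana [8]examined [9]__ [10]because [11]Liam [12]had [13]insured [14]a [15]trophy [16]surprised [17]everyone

The gap at 9 is the object of "examined", inside a relative clause.
The relative pronoun is "that" (word 6); it is bound by the head noun immediately before it.
Its filler is the head noun "archive", at word 5.

5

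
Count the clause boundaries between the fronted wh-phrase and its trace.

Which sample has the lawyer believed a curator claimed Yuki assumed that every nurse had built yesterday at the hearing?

3

"which sample" is extracted from the object of "built".
Boundaries crossed, outermost first: [Ø], [Ø], [that] — 3 in total.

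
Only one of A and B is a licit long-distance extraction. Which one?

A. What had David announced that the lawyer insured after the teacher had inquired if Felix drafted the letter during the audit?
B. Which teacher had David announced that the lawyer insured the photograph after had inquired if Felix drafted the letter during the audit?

A

In B, the wh-phrase is extracted from inside an adjunct island (introduced by "after"), which blocks movement.
In A, the extraction path crosses only that-complement boundaries, which are transparent.
So A is grammatical.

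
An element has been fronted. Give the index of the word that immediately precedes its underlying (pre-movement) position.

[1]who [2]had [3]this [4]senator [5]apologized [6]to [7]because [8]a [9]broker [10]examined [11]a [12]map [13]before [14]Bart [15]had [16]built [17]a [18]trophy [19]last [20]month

6

The displaced element is "who" (word 1).
It functions as the object of the preposition "to" of "apologized", so the gap sits immediately after word 6 ("to").
Base order: This senator had apologized to who because a broker examined a map before Bart had built a trophy last month.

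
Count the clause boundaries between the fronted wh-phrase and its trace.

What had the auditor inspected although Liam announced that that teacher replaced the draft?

"what" originates inside the matrix clause — no clause boundary is crossed.

0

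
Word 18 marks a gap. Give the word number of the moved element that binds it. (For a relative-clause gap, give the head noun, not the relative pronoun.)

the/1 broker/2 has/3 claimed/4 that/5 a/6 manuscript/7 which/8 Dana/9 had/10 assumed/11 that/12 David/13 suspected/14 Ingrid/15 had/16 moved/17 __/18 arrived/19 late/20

7

The gap at 18 is the object of "moved", inside a relative clause.
The relative pronoun is "which" (word 8); it is bound by the head noun immediately before it.
Its filler is the head noun "manuscript", at word 7.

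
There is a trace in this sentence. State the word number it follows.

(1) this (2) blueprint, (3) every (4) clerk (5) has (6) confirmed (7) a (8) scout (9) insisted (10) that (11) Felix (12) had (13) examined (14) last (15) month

13

The displaced element is "this blueprint" (word 2).
It is linked across 2 clause boundaries (Ø → that).
It functions as the direct object of "examined", so the gap sits immediately after word 13 ("examined").
Base order: Every clerk has confirmed a scout insisted that Felix had examined this blueprint last month.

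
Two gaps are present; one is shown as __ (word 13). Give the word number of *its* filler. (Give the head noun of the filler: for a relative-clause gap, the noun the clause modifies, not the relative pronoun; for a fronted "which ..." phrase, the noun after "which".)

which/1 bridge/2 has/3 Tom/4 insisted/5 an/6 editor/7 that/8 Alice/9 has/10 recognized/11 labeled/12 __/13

The marked gap is the direct object of "labeled".
Its filler is the fronted wh-phrase "which bridge", at word 2.
(The other dependency links word 7 to a gap after word 11.)

2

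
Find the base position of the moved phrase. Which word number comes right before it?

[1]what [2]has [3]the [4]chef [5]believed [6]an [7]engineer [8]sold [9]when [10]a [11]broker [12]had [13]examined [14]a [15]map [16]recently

8

The displaced element is "what" (word 1).
It is linked across 1 clause boundary (Ø).
It functions as the direct object of "sold", so the gap sits immediately after word 8 ("sold").
Base order: The chef has believed an engineer sold what when a broker had examined a map recently.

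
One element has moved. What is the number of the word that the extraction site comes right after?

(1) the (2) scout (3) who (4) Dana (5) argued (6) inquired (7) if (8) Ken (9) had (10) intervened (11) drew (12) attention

5

The displaced element is "the scout" (word 2).
It is linked across 1 clause boundary (Ø).
It functions as the subject of "inquired", so the gap sits immediately after word 5 ("argued").
Base order: Dana argued that the scout inquired if Ken had intervened.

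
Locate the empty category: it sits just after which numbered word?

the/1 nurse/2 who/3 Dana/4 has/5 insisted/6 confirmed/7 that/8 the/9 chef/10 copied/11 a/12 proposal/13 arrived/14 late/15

The displaced element is "the nurse" (word 2).
It is linked across 1 clause boundary (Ø).
It functions as the subject of "confirmed", so the gap sits immediately after word 6 ("insisted").
Base order: Dana has insisted the nurse confirmed that the chef copied a proposal.

6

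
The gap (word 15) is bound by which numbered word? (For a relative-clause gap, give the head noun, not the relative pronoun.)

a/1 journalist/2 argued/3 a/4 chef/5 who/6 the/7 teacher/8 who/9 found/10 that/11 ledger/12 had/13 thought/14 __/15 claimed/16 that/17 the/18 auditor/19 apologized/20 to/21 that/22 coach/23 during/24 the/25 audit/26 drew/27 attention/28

5

The gap at 15 is the subject of "claimed", inside a relative clause.
The relative pronoun is "who" (word 6); it is bound by the head noun immediately before it.
Its filler is the head noun "chef", at word 5.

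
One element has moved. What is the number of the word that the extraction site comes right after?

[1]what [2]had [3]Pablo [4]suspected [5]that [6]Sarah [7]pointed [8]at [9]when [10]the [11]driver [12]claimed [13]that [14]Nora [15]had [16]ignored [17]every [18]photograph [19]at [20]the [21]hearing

8

The displaced element is "what" (word 1).
It is linked across 1 clause boundary (that).
It functions as the object of the preposition "at" of "pointed", so the gap sits immediately after word 8 ("at").
Base order: Pablo had suspected that Sarah pointed at what when the driver claimed that Nora had ignored every photograph at the hearing.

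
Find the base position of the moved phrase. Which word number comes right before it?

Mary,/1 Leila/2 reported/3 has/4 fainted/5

3

The displaced element is "Mary" (word 1).
It is linked across 1 clause boundary (Ø).
It functions as the subject of "fainted", so the gap sits immediately after word 3 ("reported").
Base order: Leila reported Mary has fainted.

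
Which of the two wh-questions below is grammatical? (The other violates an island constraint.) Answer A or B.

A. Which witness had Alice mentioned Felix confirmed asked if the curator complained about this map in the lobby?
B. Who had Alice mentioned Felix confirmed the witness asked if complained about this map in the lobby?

A

In B, the wh-phrase is extracted from inside a wh-island (introduced by "if"), which blocks movement.
In A, the extraction path crosses only that-complement boundaries, which are transparent.
So A is grammatical.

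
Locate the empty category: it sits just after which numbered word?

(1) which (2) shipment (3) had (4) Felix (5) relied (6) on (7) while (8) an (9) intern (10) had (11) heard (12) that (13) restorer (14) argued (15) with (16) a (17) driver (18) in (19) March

6

The displaced element is "which shipment" (word 2).
It functions as the object of the preposition "on" of "relied", so the gap sits immediately after word 6 ("on").
Base order: Felix had relied on which shipment while an intern had heard that restorer argued with a driver in March.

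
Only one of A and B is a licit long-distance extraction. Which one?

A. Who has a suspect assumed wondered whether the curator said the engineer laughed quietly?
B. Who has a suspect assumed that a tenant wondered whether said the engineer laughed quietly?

In B, the wh-phrase is extracted from inside a wh-island (introduced by "whether"), which blocks movement.
In A, the extraction path crosses only that-complement boundaries, which are transparent.
So A is grammatical.

A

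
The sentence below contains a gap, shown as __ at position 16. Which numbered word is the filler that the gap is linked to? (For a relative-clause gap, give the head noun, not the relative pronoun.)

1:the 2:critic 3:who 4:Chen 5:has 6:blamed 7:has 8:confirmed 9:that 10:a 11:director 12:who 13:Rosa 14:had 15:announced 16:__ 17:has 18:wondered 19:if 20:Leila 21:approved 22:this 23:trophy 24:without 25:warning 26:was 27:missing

11

The gap at 16 is the subject of "wondered", inside a relative clause.
The relative pronoun is "who" (word 12); it is bound by the head noun immediately before it.
Its filler is the head noun "director", at word 11.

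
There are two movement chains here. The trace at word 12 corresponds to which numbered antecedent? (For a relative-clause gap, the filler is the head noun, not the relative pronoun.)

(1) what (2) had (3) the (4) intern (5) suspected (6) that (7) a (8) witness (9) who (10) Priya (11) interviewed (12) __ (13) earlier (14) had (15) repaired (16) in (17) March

The marked gap is inside the relative clause, the direct object of "interviewed".
Its filler is the head noun "witness" (via "who"), at word 8.
(The other dependency links word 1 to a gap after word 15.)

8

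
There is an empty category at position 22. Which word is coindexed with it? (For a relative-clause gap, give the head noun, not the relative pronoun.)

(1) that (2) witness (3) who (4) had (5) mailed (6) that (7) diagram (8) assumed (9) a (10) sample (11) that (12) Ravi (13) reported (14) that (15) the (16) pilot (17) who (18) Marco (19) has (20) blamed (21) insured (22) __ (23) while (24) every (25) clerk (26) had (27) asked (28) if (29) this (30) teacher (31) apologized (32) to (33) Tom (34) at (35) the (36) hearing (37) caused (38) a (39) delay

10

The gap at 22 is the object of "insured", inside a relative clause.
The relative pronoun is "that" (word 11); it is bound by the head noun immediately before it.
Its filler is the head noun "sample", at word 10.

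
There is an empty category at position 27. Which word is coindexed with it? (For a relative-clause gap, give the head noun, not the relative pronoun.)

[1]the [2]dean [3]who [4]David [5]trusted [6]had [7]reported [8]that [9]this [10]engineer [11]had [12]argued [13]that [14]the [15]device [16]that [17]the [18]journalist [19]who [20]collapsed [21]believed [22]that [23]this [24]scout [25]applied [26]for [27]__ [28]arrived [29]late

15

The gap at 27 is the prepositional object of "applied", inside a relative clause.
The relative pronoun is "that" (word 16); it is bound by the head noun immediately before it.
Its filler is the head noun "device", at word 15.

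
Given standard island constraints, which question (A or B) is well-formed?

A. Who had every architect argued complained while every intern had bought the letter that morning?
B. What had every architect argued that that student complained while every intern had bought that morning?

In B, the wh-phrase is extracted from inside an adjunct island (introduced by "while"), which blocks movement.
In A, the extraction path crosses only that-complement boundaries, which are transparent.
So A is grammatical.

A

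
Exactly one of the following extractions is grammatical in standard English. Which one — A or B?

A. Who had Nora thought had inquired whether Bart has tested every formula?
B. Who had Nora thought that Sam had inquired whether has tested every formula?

A

In B, the wh-phrase is extracted from inside a wh-island (introduced by "whether"), which blocks movement.
In A, the extraction path crosses only that-complement boundaries, which are transparent.
So A is grammatical.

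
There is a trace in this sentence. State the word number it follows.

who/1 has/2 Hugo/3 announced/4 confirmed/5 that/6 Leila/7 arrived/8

4

The displaced element is "who" (word 1).
It is linked across 1 clause boundary (Ø).
It functions as the subject of "confirmed", so the gap sits immediately after word 4 ("announced").
Base order: Hugo has announced that who confirmed that Leila arrived.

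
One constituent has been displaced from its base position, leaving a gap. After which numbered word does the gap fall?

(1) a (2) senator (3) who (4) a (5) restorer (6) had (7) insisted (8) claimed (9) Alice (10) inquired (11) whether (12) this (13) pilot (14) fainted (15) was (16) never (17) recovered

7

The displaced element is "a senator" (word 2).
It is linked across 1 clause boundary (Ø).
It functions as the subject of "claimed", so the gap sits immediately after word 7 ("insisted").
Base order: A restorer had insisted that a senator claimed Alice inquired whether this pilot fainted.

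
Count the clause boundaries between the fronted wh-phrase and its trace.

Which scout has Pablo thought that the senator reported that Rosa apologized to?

"which scout" is extracted from the PP object of "apologized".
Boundaries crossed, outermost first: [that], [that] — 2 in total.

2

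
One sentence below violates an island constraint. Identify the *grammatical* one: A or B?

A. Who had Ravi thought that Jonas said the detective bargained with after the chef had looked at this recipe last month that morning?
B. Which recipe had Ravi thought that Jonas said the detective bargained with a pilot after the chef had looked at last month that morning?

In B, the wh-phrase is extracted from inside an adjunct island (introduced by "after"), which blocks movement.
In A, the extraction path crosses only that-complement boundaries, which are transparent.
So A is grammatical.

A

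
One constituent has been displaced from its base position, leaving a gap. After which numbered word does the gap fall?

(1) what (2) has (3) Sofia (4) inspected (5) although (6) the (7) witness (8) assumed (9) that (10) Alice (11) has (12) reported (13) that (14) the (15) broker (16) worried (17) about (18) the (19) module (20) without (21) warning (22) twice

The displaced element is "what" (word 1).
It functions as the direct object of "inspected", so the gap sits immediately after word 4 ("inspected").
Base order: Sofia has inspected what although the witness assumed that Alice has reported that the broker worried about the module without warning twice.

4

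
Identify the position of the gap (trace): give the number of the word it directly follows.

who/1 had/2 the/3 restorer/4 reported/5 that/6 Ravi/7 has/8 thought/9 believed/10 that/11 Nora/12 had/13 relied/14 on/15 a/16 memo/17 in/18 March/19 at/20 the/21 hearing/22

The displaced element is "who" (word 1).
It is linked across 2 clause boundaries (that → Ø).
It functions as the subject of "believed", so the gap sits immediately after word 9 ("thought").
Base order: The restorer had reported that Ravi has thought who believed that Nora had relied on a memo in March at the hearing.

9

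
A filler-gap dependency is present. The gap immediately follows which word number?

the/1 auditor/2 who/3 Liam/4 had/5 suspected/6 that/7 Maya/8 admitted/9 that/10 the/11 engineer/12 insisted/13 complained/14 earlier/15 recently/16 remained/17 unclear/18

13

The displaced element is "the auditor" (word 2).
It is linked across 3 clause boundaries (that → that → Ø).
It functions as the subject of "complained", so the gap sits immediately after word 13 ("insisted").
Base order: Liam had suspected that Maya admitted that the engineer insisted the auditor complained earlier recently.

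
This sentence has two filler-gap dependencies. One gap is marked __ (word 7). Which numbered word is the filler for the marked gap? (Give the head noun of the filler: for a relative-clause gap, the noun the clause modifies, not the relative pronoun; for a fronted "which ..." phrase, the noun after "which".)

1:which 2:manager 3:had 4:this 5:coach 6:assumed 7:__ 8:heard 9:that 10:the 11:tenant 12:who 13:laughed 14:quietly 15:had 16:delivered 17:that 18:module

2

The marked gap is the subject of "heard".
Its filler is the fronted wh-phrase "which manager", at word 2.
(The other dependency links word 11 to a gap after word 12.)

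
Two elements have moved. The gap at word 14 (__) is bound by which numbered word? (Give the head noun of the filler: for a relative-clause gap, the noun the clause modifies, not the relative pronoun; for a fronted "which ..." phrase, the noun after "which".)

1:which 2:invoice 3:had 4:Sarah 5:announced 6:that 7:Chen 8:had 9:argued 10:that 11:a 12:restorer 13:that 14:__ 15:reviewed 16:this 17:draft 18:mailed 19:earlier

The marked gap is inside the relative clause, the subject of "reviewed".
Its filler is the head noun "restorer" (via "that"), at word 12.
(The other dependency links word 2 to a gap after word 18.)

12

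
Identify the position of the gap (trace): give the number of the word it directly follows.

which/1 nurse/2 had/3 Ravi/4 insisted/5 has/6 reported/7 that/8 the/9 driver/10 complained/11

5

The displaced element is "which nurse" (word 2).
It is linked across 1 clause boundary (Ø).
It functions as the subject of "reported", so the gap sits immediately after word 5 ("insisted").
Base order: Ravi had insisted which nurse has reported that the driver complained.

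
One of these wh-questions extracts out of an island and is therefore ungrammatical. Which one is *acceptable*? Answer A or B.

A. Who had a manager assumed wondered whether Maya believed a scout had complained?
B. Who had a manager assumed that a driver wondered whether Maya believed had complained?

A

In B, the wh-phrase is extracted from inside a wh-island (introduced by "whether"), which blocks movement.
In A, the extraction path crosses only that-complement boundaries, which are transparent.
So A is grammatical.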